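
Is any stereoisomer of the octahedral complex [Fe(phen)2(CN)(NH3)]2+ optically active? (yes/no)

Each phen is bidentate and must span two cis positions.
There are 2 geometric isomers: CN and NH3 mutually trans; CN and NH3 mutually cis (chiral).
One of these lacks any improper symmetry element and so occurs as an enantiomeric pair, giving 2 + 1 = 3 stereoisomers in total.

yes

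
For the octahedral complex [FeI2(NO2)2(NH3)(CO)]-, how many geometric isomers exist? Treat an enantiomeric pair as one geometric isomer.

6

An octahedron has six vertices in three trans pairs; every non-trans pair is cis.
Working through the distinct placements yields 6 geometric isomers: I cis, NO2 trans; I cis, NO2 cis (3 arrangements, 2 chiral); I trans, NO2 trans; I trans, NO2 cis.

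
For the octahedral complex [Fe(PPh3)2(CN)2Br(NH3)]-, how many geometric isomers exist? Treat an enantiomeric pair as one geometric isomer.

Working through the distinct placements yields 6 geometric isomers: PPh3 trans, CN cis; PPh3 cis, CN cis (3 arrangements, 2 chiral); PPh3 trans, CN trans; PPh3 cis, CN trans.

6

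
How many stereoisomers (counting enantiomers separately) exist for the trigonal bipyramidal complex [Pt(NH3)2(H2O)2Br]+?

6

Placing the ligands in turn and identifying arrangements related by rotation or reflection leaves 5 distinct geometric isomers.
One of these lacks any improper symmetry element and so occurs as an enantiomeric pair, giving 5 + 1 = 6 stereoisomers in total.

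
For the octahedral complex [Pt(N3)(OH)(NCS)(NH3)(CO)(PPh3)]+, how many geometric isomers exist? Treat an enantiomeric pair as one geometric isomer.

15

Exhaustive case analysis gives 15 geometric isomers.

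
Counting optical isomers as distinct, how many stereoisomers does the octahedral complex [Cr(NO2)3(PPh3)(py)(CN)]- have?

5

The six octahedral sites form three mutually perpendicular trans pairs.
The distinct arrangements are (4 in all): NO2 mer (3 arrangements); NO2 fac (chiral).
One of these lacks any improper symmetry element and so occurs as an enantiomeric pair, giving 4 + 1 = 5 stereoisomers in total.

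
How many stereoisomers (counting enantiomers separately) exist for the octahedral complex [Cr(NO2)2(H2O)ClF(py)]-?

An octahedron has six vertices in three trans pairs; every non-trans pair is cis.
Exhaustive case analysis gives 9 geometric isomers.
Of these, 6 lack any improper symmetry element and so occur as enantiomeric pairs, giving 9 + 6 = 15 stereoisomers in total.

15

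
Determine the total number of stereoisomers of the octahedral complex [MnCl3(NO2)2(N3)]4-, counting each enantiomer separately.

An octahedron has six vertices in three trans pairs; every non-trans pair is cis.
Systematic placement gives 3 geometric isomers: Cl mer, NO2 trans; Cl mer, NO2 cis; Cl fac, NO2 cis.
Each arrangement has an internal mirror plane or centre of symmetry, so none is chiral.

3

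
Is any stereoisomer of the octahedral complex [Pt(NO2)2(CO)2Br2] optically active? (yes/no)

yes

Working through the distinct placements yields 5 geometric isomers: NO2 trans, CO trans, Br trans; NO2 cis, CO cis, Br trans; NO2 trans, CO cis, Br cis; NO2 cis, CO cis, Br cis (chiral); NO2 cis, CO trans, Br cis.
One of these lacks any improper symmetry element and so occurs as an enantiomeric pair, giving 5 + 1 = 6 stereoisomers in total.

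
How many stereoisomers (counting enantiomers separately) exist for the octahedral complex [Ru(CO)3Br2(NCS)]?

An octahedron has six vertices in three trans pairs; every non-trans pair is cis.
Working through the distinct placements yields 3 geometric isomers: CO mer, Br trans; CO fac, Br cis; CO mer, Br cis.
Each arrangement has an internal mirror plane or centre of symmetry, so none is chiral.

3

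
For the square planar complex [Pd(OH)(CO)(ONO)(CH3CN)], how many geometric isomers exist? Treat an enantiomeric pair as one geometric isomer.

3

The distinct arrangements are (3 in all): (CH3CN/OH trans, CO/ONO trans); (CH3CN/ONO trans, CO/OH trans); (CH3CN/CO trans, OH/ONO trans).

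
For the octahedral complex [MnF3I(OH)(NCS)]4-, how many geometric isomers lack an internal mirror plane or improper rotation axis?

1

The six octahedral sites form three mutually perpendicular trans pairs.
Working through the distinct placements yields 4 geometric isomers: F mer (3 arrangements); F fac (chiral).
One of these lacks any improper symmetry element and so occurs as an enantiomeric pair, giving 4 + 1 = 5 stereoisomers in total.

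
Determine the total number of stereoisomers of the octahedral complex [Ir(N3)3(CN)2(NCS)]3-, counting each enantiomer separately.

An octahedron has six vertices in three trans pairs; every non-trans pair is cis.
The distinct arrangements are (3 in all): N3 mer, CN trans; N3 fac, CN cis; N3 mer, CN cis.
Each arrangement has an internal mirror plane or centre of symmetry, so none is chiral.

3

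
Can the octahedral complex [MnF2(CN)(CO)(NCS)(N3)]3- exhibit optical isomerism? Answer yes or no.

yes

In an octahedral complex each vertex has one trans partner and four cis neighbours.
Systematic enumeration (placing each ligand type in turn and discarding arrangements equivalent by rotation or reflection) gives 9 geometric isomers.
Of these, 6 lack any improper symmetry element and so occur as enantiomeric pairs, giving 9 + 6 = 15 stereoisomers in total.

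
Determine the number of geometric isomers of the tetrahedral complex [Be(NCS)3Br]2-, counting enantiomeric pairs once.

All four vertices of a tetrahedron are equivalent and mutually adjacent, so cis/trans isomerism cannot arise.
Only one geometric arrangement is possible.

1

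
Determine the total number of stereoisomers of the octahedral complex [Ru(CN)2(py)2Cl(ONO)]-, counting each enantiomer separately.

The six octahedral sites form three mutually perpendicular trans pairs.
Working through the distinct placements yields 6 geometric isomers: CN trans, py trans; CN trans, py cis; CN cis, py trans; CN cis, py cis (3 arrangements, 2 chiral).
Of these, 2 lack any improper symmetry element and so occur as enantiomeric pairs, giving 6 + 2 = 8 stereoisomers in total.

8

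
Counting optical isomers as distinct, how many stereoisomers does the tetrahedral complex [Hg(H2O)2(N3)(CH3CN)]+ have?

1

In a tetrahedral complex all four positions are equivalent and every pair of ligands is adjacent — there is no cis/trans distinction.
Only one geometric arrangement is possible.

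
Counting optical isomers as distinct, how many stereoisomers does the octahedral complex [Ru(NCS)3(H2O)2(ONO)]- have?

3

The six octahedral sites form three mutually perpendicular trans pairs.
There are 3 geometric isomers: NCS mer, H2O trans; NCS fac, H2O cis; NCS mer, H2O cis.
Each arrangement has an internal mirror plane or centre of symmetry, so none is chiral.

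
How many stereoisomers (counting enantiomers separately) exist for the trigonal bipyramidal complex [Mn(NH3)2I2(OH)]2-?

6

Placing the ligands in turn and identifying arrangements related by rotation or reflection leaves 5 distinct geometric isomers.
One of these lacks any improper symmetry element and so occurs as an enantiomeric pair, giving 5 + 1 = 6 stereoisomers in total.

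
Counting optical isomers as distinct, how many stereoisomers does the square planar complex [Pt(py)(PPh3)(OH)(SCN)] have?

Working through the distinct placements yields 3 geometric isomers: (OH/SCN trans, PPh3/py trans); (OH/py trans, PPh3/SCN trans); (OH/PPh3 trans, SCN/py trans).
Each arrangement has an internal mirror plane or centre of symmetry, so none is chiral.

3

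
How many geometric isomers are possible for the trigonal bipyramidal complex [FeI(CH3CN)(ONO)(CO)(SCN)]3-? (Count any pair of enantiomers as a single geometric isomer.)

10

In a trigonal bipyramid the two axial positions differ from the three equatorial ones.
Systematic enumeration (placing each ligand type in turn and discarding arrangements equivalent by rotation or reflection) gives 10 geometric isomers.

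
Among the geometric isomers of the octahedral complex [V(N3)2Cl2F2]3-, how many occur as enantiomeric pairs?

The six octahedral sites form three mutually perpendicular trans pairs.
There are 5 geometric isomers: N3 trans, Cl trans, F trans; N3 cis, Cl trans, F cis; N3 trans, Cl cis, F cis; N3 cis, Cl cis, F cis (chiral); N3 cis, Cl cis, F trans.
One of these lacks any improper symmetry element and so occurs as an enantiomeric pair, giving 5 + 1 = 6 stereoisomers in total.

1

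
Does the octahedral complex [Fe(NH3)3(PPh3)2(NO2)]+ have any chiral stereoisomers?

In an octahedral complex each vertex has one trans partner and four cis neighbours.
Working through the distinct placements yields 3 geometric isomers: NH3 mer, PPh3 trans; NH3 mer, PPh3 cis; NH3 fac, PPh3 cis.
Each arrangement has an internal mirror plane or centre of symmetry, so none is chiral.

no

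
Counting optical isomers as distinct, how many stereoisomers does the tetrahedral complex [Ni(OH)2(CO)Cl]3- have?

In a tetrahedral complex all four positions are equivalent and every pair of ligands is adjacent — there is no cis/trans distinction.
Only one geometric arrangement is possible.

1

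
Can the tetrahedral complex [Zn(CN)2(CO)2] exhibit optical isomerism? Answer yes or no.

Only one geometric arrangement is possible.

no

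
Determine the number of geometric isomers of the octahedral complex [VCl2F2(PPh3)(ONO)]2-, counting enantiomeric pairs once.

An octahedron has six vertices in three trans pairs; every non-trans pair is cis.
There are 6 geometric isomers: Cl trans, F trans; Cl trans, F cis; Cl cis, F cis (3 arrangements, 2 chiral); Cl cis, F trans.

6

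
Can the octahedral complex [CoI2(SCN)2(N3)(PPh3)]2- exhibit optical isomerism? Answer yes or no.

yes

The six octahedral sites form three mutually perpendicular trans pairs.
Working through the distinct placements yields 6 geometric isomers: I trans, SCN trans; I trans, SCN cis; I cis, SCN trans; I cis, SCN cis (3 arrangements, 2 chiral).
Of these, 2 lack any improper symmetry element and so occur as enantiomeric pairs, giving 6 + 2 = 8 stereoisomers in total.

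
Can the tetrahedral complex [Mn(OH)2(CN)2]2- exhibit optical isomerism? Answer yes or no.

no

All four vertices of a tetrahedron are equivalent and mutually adjacent, so cis/trans isomerism cannot arise.
Only one geometric arrangement is possible.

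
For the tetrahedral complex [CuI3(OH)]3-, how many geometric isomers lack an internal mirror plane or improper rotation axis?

0

Only one geometric arrangement is possible.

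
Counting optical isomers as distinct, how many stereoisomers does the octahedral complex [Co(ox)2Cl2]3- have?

The six octahedral sites form three mutually perpendicular trans pairs.
Each ox is bidentate and must span two cis positions.
The distinct arrangements are (2 in all): Cl trans; Cl cis (chiral).
One of these lacks any improper symmetry element and so occurs as an enantiomeric pair, giving 2 + 1 = 3 stereoisomers in total.

3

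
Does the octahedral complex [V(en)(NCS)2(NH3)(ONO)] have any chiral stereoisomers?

yes

The six octahedral sites form three mutually perpendicular trans pairs.
Each en is bidentate and must span two cis positions.
There are 4 geometric isomers: NCS trans; NCS cis (3 arrangements, 2 chiral).
Of these, 2 lack any improper symmetry element and so occur as enantiomeric pairs, giving 4 + 2 = 6 stereoisomers in total.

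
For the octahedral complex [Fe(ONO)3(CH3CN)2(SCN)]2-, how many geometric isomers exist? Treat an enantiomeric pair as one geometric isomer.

Systematic placement gives 3 geometric isomers: ONO mer, CH3CN trans; ONO fac, CH3CN cis; ONO mer, CH3CN cis.

3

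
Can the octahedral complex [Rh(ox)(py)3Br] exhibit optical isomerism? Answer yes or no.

no

In an octahedral complex each vertex has one trans partner and four cis neighbours.
Each ox is bidentate and must span two cis positions.
Systematic placement gives 2 geometric isomers: py mer; py fac.
Each arrangement has an internal mirror plane or centre of symmetry, so none is chiral.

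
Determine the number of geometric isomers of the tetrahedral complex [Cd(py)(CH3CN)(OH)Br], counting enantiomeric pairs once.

1

All four vertices of a tetrahedron are equivalent and mutually adjacent, so cis/trans isomerism cannot arise.
Only one geometric arrangement is possible; it has no improper symmetry element, so it exists as a pair of enantiomers (2 stereoisomers).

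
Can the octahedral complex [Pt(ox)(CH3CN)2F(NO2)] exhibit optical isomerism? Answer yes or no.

An octahedron has six vertices in three trans pairs; every non-trans pair is cis.
Each ox is bidentate and must span two cis positions.
There are 4 geometric isomers: CH3CN trans; CH3CN cis (3 arrangements, 2 chiral).
Of these, 2 lack any improper symmetry element and so occur as enantiomeric pairs, giving 4 + 2 = 6 stereoisomers in total.

yes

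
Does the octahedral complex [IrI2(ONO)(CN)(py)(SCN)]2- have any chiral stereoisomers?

The six octahedral sites form three mutually perpendicular trans pairs.
Placing the ligands in turn and identifying arrangements related by rotation or reflection leaves 9 distinct geometric isomers.
Of these, 6 lack any improper symmetry element and so occur as enantiomeric pairs, giving 9 + 6 = 15 stereoisomers in total.

yes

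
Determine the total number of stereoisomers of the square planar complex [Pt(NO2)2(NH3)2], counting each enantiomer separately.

2

There are 2 geometric isomers: NO2 cis; NO2 trans.
Each arrangement has an internal mirror plane or centre of symmetry, so none is chiral.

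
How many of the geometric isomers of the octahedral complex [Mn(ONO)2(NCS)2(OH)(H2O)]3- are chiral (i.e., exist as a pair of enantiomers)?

2

In an octahedral complex each vertex has one trans partner and four cis neighbours.
Working through the distinct placements yields 6 geometric isomers: ONO trans, NCS cis; ONO cis, NCS cis (3 arrangements, 2 chiral); ONO trans, NCS trans; ONO cis, NCS trans.
Of these, 2 lack any improper symmetry element and so occur as enantiomeric pairs, giving 6 + 2 = 8 stereoisomers in total.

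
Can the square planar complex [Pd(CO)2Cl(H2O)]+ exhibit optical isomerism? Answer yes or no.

no

In a square planar complex each vertex has one trans partner and two cis neighbours.
There are 2 geometric isomers: CO cis; CO trans.
Each arrangement has an internal mirror plane or centre of symmetry, so none is chiral.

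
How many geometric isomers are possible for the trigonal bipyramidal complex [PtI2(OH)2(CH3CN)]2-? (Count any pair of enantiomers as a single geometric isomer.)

A trigonal bipyramid has two axial and three equatorial sites, which are chemically inequivalent.
Systematic enumeration (placing each ligand type in turn and discarding arrangements equivalent by rotation or reflection) gives 5 geometric isomers.

5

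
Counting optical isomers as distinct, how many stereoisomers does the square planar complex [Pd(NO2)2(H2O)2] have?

2

In a square planar complex each vertex has one trans partner and two cis neighbours.
The distinct arrangements are (2 in all): NO2 cis; NO2 trans.
Each arrangement has an internal mirror plane or centre of symmetry, so none is chiral.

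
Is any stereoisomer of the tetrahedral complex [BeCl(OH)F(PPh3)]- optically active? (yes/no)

All four vertices of a tetrahedron are equivalent and mutually adjacent, so cis/trans isomerism cannot arise.
Only one geometric arrangement is possible; it has no improper symmetry element, so it exists as a pair of enantiomers (2 stereoisomers).

yes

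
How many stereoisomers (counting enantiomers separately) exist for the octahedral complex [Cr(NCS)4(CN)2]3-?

2

The six octahedral sites form three mutually perpendicular trans pairs.
Systematic placement gives 2 geometric isomers: CN trans; CN cis.
Each arrangement has an internal mirror plane or centre of symmetry, so none is chiral.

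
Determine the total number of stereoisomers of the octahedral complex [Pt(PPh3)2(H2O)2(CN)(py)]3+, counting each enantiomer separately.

8

The distinct arrangements are (6 in all): PPh3 cis, H2O cis (3 arrangements, 2 chiral); PPh3 trans, H2O cis; PPh3 cis, H2O trans; PPh3 trans, H2O trans.
Of these, 2 lack any improper symmetry element and so occur as enantiomeric pairs, giving 6 + 2 = 8 stereoisomers in total.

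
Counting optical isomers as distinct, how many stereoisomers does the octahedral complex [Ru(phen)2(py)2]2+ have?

The six octahedral sites form three mutually perpendicular trans pairs.
Each phen is bidentate and must span two cis positions.
There are 2 geometric isomers: py trans; py cis (chiral).
One of these lacks any improper symmetry element and so occurs as an enantiomeric pair, giving 2 + 1 = 3 stereoisomers in total.

3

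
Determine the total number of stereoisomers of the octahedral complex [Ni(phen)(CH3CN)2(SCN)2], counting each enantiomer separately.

An octahedron has six vertices in three trans pairs; every non-trans pair is cis.
Each phen is bidentate and must span two cis positions.
Systematic placement gives 3 geometric isomers: CH3CN trans, SCN cis; CH3CN cis, SCN cis (chiral); CH3CN cis, SCN trans.
One of these lacks any improper symmetry element and so occurs as an enantiomeric pair, giving 3 + 1 = 4 stereoisomers in total.

4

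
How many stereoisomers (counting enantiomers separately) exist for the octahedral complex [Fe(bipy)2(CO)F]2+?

3

In an octahedral complex each vertex has one trans partner and four cis neighbours.
Each bipy is bidentate and must span two cis positions.
Systematic placement gives 2 geometric isomers: CO and F mutually trans; CO and F mutually cis (chiral).
One of these lacks any improper symmetry element and so occurs as an enantiomeric pair, giving 2 + 1 = 3 stereoisomers in total.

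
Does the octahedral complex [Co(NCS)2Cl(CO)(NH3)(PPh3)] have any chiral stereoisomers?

yes

The six octahedral sites form three mutually perpendicular trans pairs.
Exhaustive case analysis gives 9 geometric isomers.
Of these, 6 lack any improper symmetry element and so occur as enantiomeric pairs, giving 9 + 6 = 15 stereoisomers in total.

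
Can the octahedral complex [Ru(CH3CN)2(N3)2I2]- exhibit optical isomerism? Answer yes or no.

yes

The six octahedral sites form three mutually perpendicular trans pairs.
Systematic placement gives 5 geometric isomers: CH3CN trans, N3 trans, I trans; CH3CN trans, N3 cis, I cis; CH3CN cis, N3 trans, I cis; CH3CN cis, N3 cis, I cis (chiral); CH3CN cis, N3 cis, I trans.
One of these lacks any improper symmetry element and so occurs as an enantiomeric pair, giving 5 + 1 = 6 stereoisomers in total.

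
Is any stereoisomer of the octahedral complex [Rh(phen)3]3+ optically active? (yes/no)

The six octahedral sites form three mutually perpendicular trans pairs.
Each phen is bidentate and must span two cis positions.
Only one geometric arrangement is possible; it has no improper symmetry element, so it exists as a pair of enantiomers (2 stereoisomers).

yes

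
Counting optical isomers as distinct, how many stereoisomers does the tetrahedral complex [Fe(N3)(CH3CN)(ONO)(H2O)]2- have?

2

All four vertices of a tetrahedron are equivalent and mutually adjacent, so cis/trans isomerism cannot arise.
Only one geometric arrangement is possible; it has no improper symmetry element, so it exists as a pair of enantiomers (2 stereoisomers).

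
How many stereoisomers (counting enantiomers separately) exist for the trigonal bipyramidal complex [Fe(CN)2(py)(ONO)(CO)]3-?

In a trigonal bipyramid the two axial positions differ from the three equatorial ones.
Systematic enumeration (placing each ligand type in turn and discarding arrangements equivalent by rotation or reflection) gives 7 geometric isomers.
Of these, 3 lack any improper symmetry element and so occur as enantiomeric pairs, giving 7 + 3 = 10 stereoisomers in total.

10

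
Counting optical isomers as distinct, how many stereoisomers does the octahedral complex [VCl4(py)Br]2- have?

2

The distinct arrangements are (2 in all): py and Br mutually cis; py and Br mutually trans.
Each arrangement has an internal mirror plane or centre of symmetry, so none is chiral.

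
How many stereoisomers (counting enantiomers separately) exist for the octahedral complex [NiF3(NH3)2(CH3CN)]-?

3

An octahedron has six vertices in three trans pairs; every non-trans pair is cis.
The distinct arrangements are (3 in all): F mer, NH3 trans; F fac, NH3 cis; F mer, NH3 cis.
Each arrangement has an internal mirror plane or centre of symmetry, so none is chiral.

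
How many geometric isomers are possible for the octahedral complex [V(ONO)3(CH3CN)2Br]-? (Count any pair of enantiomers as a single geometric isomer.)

3

An octahedron has six vertices in three trans pairs; every non-trans pair is cis.
The distinct arrangements are (3 in all): ONO mer, CH3CN cis; ONO mer, CH3CN trans; ONO fac, CH3CN cis.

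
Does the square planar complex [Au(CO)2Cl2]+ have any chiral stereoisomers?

no

A square has two trans pairs of vertices; adjacent vertices are cis.
Working through the distinct placements yields 2 geometric isomers: CO cis; CO trans.
Each arrangement has an internal mirror plane or centre of symmetry, so none is chiral.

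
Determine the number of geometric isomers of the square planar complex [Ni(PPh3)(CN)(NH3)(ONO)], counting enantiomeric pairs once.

A square has two trans pairs of vertices; adjacent vertices are cis.
There are 3 geometric isomers: (CN/ONO trans, NH3/PPh3 trans); (CN/PPh3 trans, NH3/ONO trans); (CN/NH3 trans, ONO/PPh3 trans).

3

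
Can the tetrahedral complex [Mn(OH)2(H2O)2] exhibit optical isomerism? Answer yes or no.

no

All four vertices of a tetrahedron are equivalent and mutually adjacent, so cis/trans isomerism cannot arise.
Only one geometric arrangement is possible.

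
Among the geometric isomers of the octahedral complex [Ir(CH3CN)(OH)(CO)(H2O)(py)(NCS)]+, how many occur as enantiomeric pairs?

The six octahedral sites form three mutually perpendicular trans pairs.
Systematic enumeration (placing each ligand type in turn and discarding arrangements equivalent by rotation or reflection) gives 15 geometric isomers.
Of these, 15 lack any improper symmetry element and so occur as enantiomeric pairs, giving 15 + 15 = 30 stereoisomers in total.

15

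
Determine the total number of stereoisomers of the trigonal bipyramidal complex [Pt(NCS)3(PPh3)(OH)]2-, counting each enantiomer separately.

In a trigonal bipyramid the two axial positions differ from the three equatorial ones.
Systematic placement gives 4 geometric isomers: PPh3 equatorial, OH equatorial; PPh3 equatorial, OH axial; PPh3 axial, OH equatorial; PPh3 axial, OH axial.
Each arrangement has an internal mirror plane or centre of symmetry, so none is chiral.

4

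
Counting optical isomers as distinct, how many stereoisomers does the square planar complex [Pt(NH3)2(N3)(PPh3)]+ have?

2

Working through the distinct placements yields 2 geometric isomers: NH3 cis; NH3 trans.
Each arrangement has an internal mirror plane or centre of symmetry, so none is chiral.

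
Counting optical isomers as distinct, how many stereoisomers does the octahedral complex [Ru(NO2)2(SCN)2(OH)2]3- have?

The six octahedral sites form three mutually perpendicular trans pairs.
There are 5 geometric isomers: NO2 trans, SCN trans, OH trans; NO2 trans, SCN cis, OH cis; NO2 cis, SCN trans, OH cis; NO2 cis, SCN cis, OH cis (chiral); NO2 cis, SCN cis, OH trans.
One of these lacks any improper symmetry element and so occurs as an enantiomeric pair, giving 5 + 1 = 6 stereoisomers in total.

6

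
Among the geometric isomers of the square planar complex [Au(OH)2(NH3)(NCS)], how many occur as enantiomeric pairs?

0

A square has two trans pairs of vertices; adjacent vertices are cis.
Systematic placement gives 2 geometric isomers: OH cis; OH trans.
Each arrangement has an internal mirror plane or centre of symmetry, so none is chiral.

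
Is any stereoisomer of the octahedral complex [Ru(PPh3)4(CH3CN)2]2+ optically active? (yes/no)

no

There are 2 geometric isomers: CH3CN trans; CH3CN cis.
Each arrangement has an internal mirror plane or centre of symmetry, so none is chiral.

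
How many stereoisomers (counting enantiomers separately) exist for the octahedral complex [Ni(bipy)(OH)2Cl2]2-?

In an octahedral complex each vertex has one trans partner and four cis neighbours.
Each bipy is bidentate and must span two cis positions.
Systematic placement gives 3 geometric isomers: OH cis, Cl trans; OH cis, Cl cis (chiral); OH trans, Cl cis.
One of these lacks any improper symmetry element and so occurs as an enantiomeric pair, giving 3 + 1 = 4 stereoisomers in total.

4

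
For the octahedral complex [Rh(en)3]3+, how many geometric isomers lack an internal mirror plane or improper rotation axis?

1

An octahedron has six vertices in three trans pairs; every non-trans pair is cis.
Each en is bidentate and must span two cis positions.
Only one geometric arrangement is possible; it has no improper symmetry element, so it exists as a pair of enantiomers (2 stereoisomers).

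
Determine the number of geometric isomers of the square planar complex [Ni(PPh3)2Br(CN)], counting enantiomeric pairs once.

2

A square has two trans pairs of vertices; adjacent vertices are cis.
Working through the distinct placements yields 2 geometric isomers: PPh3 cis; PPh3 trans.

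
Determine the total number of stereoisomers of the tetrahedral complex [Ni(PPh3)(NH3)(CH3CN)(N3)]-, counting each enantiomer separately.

2

All four vertices of a tetrahedron are equivalent and mutually adjacent, so cis/trans isomerism cannot arise.
Only one geometric arrangement is possible; it has no improper symmetry element, so it exists as a pair of enantiomers (2 stereoisomers).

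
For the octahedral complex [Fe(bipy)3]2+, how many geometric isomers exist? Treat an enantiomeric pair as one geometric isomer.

1

An octahedron has six vertices in three trans pairs; every non-trans pair is cis.
Each bipy is bidentate and must span two cis positions.
Only one geometric arrangement is possible; it has no improper symmetry element, so it exists as a pair of enantiomers (2 stereoisomers).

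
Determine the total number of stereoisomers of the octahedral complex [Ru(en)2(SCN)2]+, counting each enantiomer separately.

3

Each en is bidentate and must span two cis positions.
Working through the distinct placements yields 2 geometric isomers: SCN trans; SCN cis (chiral).
One of these lacks any improper symmetry element and so occurs as an enantiomeric pair, giving 2 + 1 = 3 stereoisomers in total.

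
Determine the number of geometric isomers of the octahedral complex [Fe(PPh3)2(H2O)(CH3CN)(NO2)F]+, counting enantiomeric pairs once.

The six octahedral sites form three mutually perpendicular trans pairs.
Systematic enumeration (placing each ligand type in turn and discarding arrangements equivalent by rotation or reflection) gives 9 geometric isomers.

9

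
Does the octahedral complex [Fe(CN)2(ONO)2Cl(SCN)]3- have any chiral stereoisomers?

yes

In an octahedral complex each vertex has one trans partner and four cis neighbours.
There are 6 geometric isomers: CN trans, ONO cis; CN trans, ONO trans; CN cis, ONO cis (3 arrangements, 2 chiral); CN cis, ONO trans.
Of these, 2 lack any improper symmetry element and so occur as enantiomeric pairs, giving 6 + 2 = 8 stereoisomers in total.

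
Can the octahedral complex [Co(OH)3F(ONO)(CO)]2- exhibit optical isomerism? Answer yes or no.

The distinct arrangements are (4 in all): OH mer (3 arrangements); OH fac (chiral).
One of these lacks any improper symmetry element and so occurs as an enantiomeric pair, giving 4 + 1 = 5 stereoisomers in total.

yes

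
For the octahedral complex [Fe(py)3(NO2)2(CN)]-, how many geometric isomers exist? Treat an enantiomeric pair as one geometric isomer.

In an octahedral complex each vertex has one trans partner and four cis neighbours.
Systematic placement gives 3 geometric isomers: py mer, NO2 cis; py mer, NO2 trans; py fac, NO2 cis.

3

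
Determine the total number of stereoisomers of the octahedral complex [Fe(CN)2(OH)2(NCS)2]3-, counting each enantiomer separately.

The six octahedral sites form three mutually perpendicular trans pairs.
The distinct arrangements are (5 in all): CN trans, OH trans, NCS trans; CN trans, OH cis, NCS cis; CN cis, OH trans, NCS cis; CN cis, OH cis, NCS cis (chiral); CN cis, OH cis, NCS trans.
One of these lacks any improper symmetry element and so occurs as an enantiomeric pair, giving 5 + 1 = 6 stereoisomers in total.

6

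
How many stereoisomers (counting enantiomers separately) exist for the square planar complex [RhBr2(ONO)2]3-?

A square has two trans pairs of vertices; adjacent vertices are cis.
Working through the distinct placements yields 2 geometric isomers: Br cis; Br trans.
Each arrangement has an internal mirror plane or centre of symmetry, so none is chiral.

2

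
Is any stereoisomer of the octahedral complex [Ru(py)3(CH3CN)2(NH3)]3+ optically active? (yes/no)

no

The distinct arrangements are (3 in all): py mer, CH3CN trans; py mer, CH3CN cis; py fac, CH3CN cis.
Each arrangement has an internal mirror plane or centre of symmetry, so none is chiral.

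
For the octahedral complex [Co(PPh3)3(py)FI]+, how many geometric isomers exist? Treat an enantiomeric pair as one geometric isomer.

4

An octahedron has six vertices in three trans pairs; every non-trans pair is cis.
The distinct arrangements are (4 in all): PPh3 mer (3 arrangements); PPh3 fac (chiral).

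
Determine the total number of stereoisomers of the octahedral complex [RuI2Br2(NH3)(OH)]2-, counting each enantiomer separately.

8

An octahedron has six vertices in three trans pairs; every non-trans pair is cis.
There are 6 geometric isomers: I trans, Br trans; I cis, Br trans; I cis, Br cis (3 arrangements, 2 chiral); I trans, Br cis.
Of these, 2 lack any improper symmetry element and so occur as enantiomeric pairs, giving 6 + 2 = 8 stereoisomers in total.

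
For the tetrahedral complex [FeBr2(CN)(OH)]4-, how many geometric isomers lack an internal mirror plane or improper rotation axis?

In a tetrahedral complex all four positions are equivalent and every pair of ligands is adjacent — there is no cis/trans distinction.
Only one geometric arrangement is possible.

0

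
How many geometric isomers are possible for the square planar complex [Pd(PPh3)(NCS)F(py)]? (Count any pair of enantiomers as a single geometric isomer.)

3

In a square planar complex each vertex has one trans partner and two cis neighbours.
Systematic placement gives 3 geometric isomers: (F/PPh3 trans, NCS/py trans); (F/py trans, NCS/PPh3 trans); (F/NCS trans, PPh3/py trans).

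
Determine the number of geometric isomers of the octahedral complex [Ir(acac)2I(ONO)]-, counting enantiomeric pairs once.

An octahedron has six vertices in three trans pairs; every non-trans pair is cis.
Each acac is bidentate and must span two cis positions.
The distinct arrangements are (2 in all): I and ONO mutually trans; I and ONO mutually cis (chiral).

2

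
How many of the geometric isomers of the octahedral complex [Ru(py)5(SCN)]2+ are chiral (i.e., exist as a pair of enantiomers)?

0

In an octahedral complex each vertex has one trans partner and four cis neighbours.
Only one geometric arrangement is possible.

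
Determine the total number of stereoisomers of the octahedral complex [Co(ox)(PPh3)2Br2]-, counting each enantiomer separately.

The six octahedral sites form three mutually perpendicular trans pairs.
Each ox is bidentate and must span two cis positions.
The distinct arrangements are (3 in all): PPh3 cis, Br trans; PPh3 cis, Br cis (chiral); PPh3 trans, Br cis.
One of these lacks any improper symmetry element and so occurs as an enantiomeric pair, giving 3 + 1 = 4 stereoisomers in total.

4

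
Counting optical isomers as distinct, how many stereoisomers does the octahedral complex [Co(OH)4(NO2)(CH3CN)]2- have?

An octahedron has six vertices in three trans pairs; every non-trans pair is cis.
Working through the distinct placements yields 2 geometric isomers: NO2 and CH3CN mutually trans; NO2 and CH3CN mutually cis.
Each arrangement has an internal mirror plane or centre of symmetry, so none is chiral.

2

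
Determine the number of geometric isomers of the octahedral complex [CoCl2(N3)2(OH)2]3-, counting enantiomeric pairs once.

Systematic placement gives 5 geometric isomers: Cl trans, N3 trans, OH trans; Cl trans, N3 cis, OH cis; Cl cis, N3 cis, OH trans; Cl cis, N3 cis, OH cis (chiral); Cl cis, N3 trans, OH cis.

5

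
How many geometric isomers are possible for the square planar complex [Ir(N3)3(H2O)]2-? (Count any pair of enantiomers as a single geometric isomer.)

In a square planar complex each vertex has one trans partner and two cis neighbours.
Only one geometric arrangement is possible.

1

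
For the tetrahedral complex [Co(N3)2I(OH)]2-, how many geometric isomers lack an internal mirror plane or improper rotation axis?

0

All four vertices of a tetrahedron are equivalent and mutually adjacent, so cis/trans isomerism cannot arise.
Only one geometric arrangement is possible.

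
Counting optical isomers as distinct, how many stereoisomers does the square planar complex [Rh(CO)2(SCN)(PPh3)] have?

A square has two trans pairs of vertices; adjacent vertices are cis.
The distinct arrangements are (2 in all): CO cis; CO trans.
Each arrangement has an internal mirror plane or centre of symmetry, so none is chiral.

2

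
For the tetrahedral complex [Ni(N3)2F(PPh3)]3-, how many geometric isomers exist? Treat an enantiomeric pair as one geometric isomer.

1

All four vertices of a tetrahedron are equivalent and mutually adjacent, so cis/trans isomerism cannot arise.
Only one geometric arrangement is possible.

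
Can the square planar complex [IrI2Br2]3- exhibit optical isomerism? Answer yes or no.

no

In a square planar complex each vertex has one trans partner and two cis neighbours.
There are 2 geometric isomers: I cis; I trans.
Each arrangement has an internal mirror plane or centre of symmetry, so none is chiral.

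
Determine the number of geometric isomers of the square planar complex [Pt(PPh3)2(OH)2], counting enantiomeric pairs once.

2

Systematic placement gives 2 geometric isomers: PPh3 cis; PPh3 trans.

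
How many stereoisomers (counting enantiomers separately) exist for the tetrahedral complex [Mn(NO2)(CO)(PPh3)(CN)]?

2

Only one geometric arrangement is possible; it has no improper symmetry element, so it exists as a pair of enantiomers (2 stereoisomers).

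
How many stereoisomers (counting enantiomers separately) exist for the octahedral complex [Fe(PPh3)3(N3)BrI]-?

The six octahedral sites form three mutually perpendicular trans pairs.
Working through the distinct placements yields 4 geometric isomers: PPh3 mer (3 arrangements); PPh3 fac (chiral).
One of these lacks any improper symmetry element and so occurs as an enantiomeric pair, giving 4 + 1 = 5 stereoisomers in total.

5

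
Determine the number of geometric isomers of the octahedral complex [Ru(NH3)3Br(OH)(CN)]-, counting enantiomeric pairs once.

The six octahedral sites form three mutually perpendicular trans pairs.
The distinct arrangements are (4 in all): NH3 mer (3 arrangements); NH3 fac (chiral).

4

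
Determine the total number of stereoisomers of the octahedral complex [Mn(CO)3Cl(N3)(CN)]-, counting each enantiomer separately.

An octahedron has six vertices in three trans pairs; every non-trans pair is cis.
Working through the distinct placements yields 4 geometric isomers: CO mer (3 arrangements); CO fac (chiral).
One of these lacks any improper symmetry element and so occurs as an enantiomeric pair, giving 4 + 1 = 5 stereoisomers in total.

5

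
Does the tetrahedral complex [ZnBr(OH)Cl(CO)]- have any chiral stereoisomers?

yes

All four vertices of a tetrahedron are equivalent and mutually adjacent, so cis/trans isomerism cannot arise.
Only one geometric arrangement is possible; it has no improper symmetry element, so it exists as a pair of enantiomers (2 stereoisomers).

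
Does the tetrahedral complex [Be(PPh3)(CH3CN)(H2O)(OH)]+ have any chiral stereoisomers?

All four vertices of a tetrahedron are equivalent and mutually adjacent, so cis/trans isomerism cannot arise.
Only one geometric arrangement is possible; it has no improper symmetry element, so it exists as a pair of enantiomers (2 stereoisomers).

yes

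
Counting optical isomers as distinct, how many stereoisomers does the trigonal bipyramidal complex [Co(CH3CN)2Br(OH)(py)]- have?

In a trigonal bipyramid the two axial positions differ from the three equatorial ones.
Exhaustive case analysis gives 7 geometric isomers.
Of these, 3 lack any improper symmetry element and so occur as enantiomeric pairs, giving 7 + 3 = 10 stereoisomers in total.

10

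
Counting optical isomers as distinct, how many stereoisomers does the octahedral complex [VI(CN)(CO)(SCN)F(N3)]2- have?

In an octahedral complex each vertex has one trans partner and four cis neighbours.
Placing the ligands in turn and identifying arrangements related by rotation or reflection leaves 15 distinct geometric isomers.
Of these, 15 lack any improper symmetry element and so occur as enantiomeric pairs, giving 15 + 15 = 30 stereoisomers in total.

30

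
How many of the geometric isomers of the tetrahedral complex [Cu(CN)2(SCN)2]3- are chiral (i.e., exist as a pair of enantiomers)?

0

In a tetrahedral complex all four positions are equivalent and every pair of ligands is adjacent — there is no cis/trans distinction.
Only one geometric arrangement is possible.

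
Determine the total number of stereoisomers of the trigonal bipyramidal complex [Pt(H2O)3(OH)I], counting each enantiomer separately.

A trigonal bipyramid has two axial and three equatorial sites, which are chemically inequivalent.
The distinct arrangements are (4 in all): OH equatorial, I equatorial; OH equatorial, I axial; OH axial, I equatorial; OH axial, I axial.
Each arrangement has an internal mirror plane or centre of symmetry, so none is chiral.

4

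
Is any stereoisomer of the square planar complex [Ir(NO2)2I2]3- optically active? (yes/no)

no

A square has two trans pairs of vertices; adjacent vertices are cis.
There are 2 geometric isomers: NO2 cis; NO2 trans.
Each arrangement has an internal mirror plane or centre of symmetry, so none is chiral.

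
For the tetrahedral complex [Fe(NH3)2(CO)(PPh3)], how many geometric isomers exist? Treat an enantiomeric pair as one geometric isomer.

In a tetrahedral complex all four positions are equivalent and every pair of ligands is adjacent — there is no cis/trans distinction.
Only one geometric arrangement is possible.

1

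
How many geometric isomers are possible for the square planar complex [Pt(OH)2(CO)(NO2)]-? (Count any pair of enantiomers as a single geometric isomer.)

A square has two trans pairs of vertices; adjacent vertices are cis.
Working through the distinct placements yields 2 geometric isomers: OH cis; OH trans.

2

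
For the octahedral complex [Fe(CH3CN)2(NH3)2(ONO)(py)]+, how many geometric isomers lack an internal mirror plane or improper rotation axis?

An octahedron has six vertices in three trans pairs; every non-trans pair is cis.
There are 6 geometric isomers: CH3CN trans, NH3 trans; CH3CN trans, NH3 cis; CH3CN cis, NH3 cis (3 arrangements, 2 chiral); CH3CN cis, NH3 trans.
Of these, 2 lack any improper symmetry element and so occur as enantiomeric pairs, giving 6 + 2 = 8 stereoisomers in total.

2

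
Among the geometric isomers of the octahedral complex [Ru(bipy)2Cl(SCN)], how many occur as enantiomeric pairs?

The six octahedral sites form three mutually perpendicular trans pairs.
Each bipy is bidentate and must span two cis positions.
Systematic placement gives 2 geometric isomers: Cl and SCN mutually trans; Cl and SCN mutually cis (chiral).
One of these lacks any improper symmetry element and so occurs as an enantiomeric pair, giving 2 + 1 = 3 stereoisomers in total.

1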